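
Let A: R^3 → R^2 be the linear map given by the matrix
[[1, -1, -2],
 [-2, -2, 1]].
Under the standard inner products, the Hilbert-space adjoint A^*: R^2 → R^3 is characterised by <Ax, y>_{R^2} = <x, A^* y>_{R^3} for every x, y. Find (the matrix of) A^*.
A^* = A^T =
[[1, -2],
 [-1, -2],
 [-2, 1]]

For real matrices with standard dot products, the defining identity <Ax, y> = <x, A^* y> gives (Ax)^T y = x^T (A^*) y, i.e. x^T A^T y = x^T (A^*) y. Since this holds for all x, y, we must have A^* = A^T. Therefore
A^* =
[[1, -2],
 [-1, -2],
 [-2, 1]].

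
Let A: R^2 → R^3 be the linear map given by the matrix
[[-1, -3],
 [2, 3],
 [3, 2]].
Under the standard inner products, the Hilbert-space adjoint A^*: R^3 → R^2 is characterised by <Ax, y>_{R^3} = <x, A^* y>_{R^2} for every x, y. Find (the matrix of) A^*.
A^* = A^T =
[[-1, 2, 3],
 [-3, 3, 2]]

For real matrices with standard dot products, the defining identity <Ax, y> = <x, A^* y> gives (Ax)^T y = x^T (A^*) y, i.e. x^T A^T y = x^T (A^*) y. Since this holds for all x, y, we must have A^* = A^T. Therefore
A^* =
[[-1, 2, 3],
 [-3, 3, 2]].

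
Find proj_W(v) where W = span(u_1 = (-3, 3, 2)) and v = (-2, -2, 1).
proj_W(v) = (-3/11, 3/11, 2/11)

Set up U = [u_1 | ... | u_1] ∈ R^(3×1). The projector onto W = col(U) is P = U (U^T U)^(-1) U^T.
Compute U^T U =
  [22],
and U^T v = (2).
Solve U^T U · c = U^T v for the coefficients: c = (1/11). The projection is proj_W(v) = U c.
Check: (v - proj_W(v)) · u_1 = 0  (should be 0).
Result: proj_W(v) = (-3/11, 3/11, 2/11).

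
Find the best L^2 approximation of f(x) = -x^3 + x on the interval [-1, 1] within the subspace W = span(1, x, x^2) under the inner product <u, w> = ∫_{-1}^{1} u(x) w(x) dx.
g(x) = 2*x/5

The best approximation g ∈ W is the orthogonal projection of f onto W. Writing g = a_0 + a_1 x + a_2 x^2, the coefficients solve the normal equations G · a = b where
  G_{ij} = <φ_i, φ_j> and b_i = <f, φ_i>, with φ_0 = 1, φ_1 = x, φ_2 = x^2.
G =
  [2, 0, 2/3]
  [0, 2/3, 0]
  [2/3, 0, 2/5],
b = (0, 4/15, 0).
Solving gives a_0 = 0, a_1 = 2/5, a_2 = 0, so
  g(x) = 2*x/5.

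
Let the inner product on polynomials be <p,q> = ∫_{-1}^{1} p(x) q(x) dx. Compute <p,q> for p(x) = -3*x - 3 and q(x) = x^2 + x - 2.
<p,q> = 8

Expand the product: p(x)·q(x) = -3*x^3 - 6*x^2 + 3*x + 6.
∫_{-1}^{1} of each monomial x^k gives [2/(k+1) if k even, 0 if k odd]. Integrating term-by-term (or equivalently evaluating the antiderivative F(x) = -3*x^4/4 - 2*x^3 + 3*x^2/2 + 6*x at the endpoints):
  F(1) − F(−1) = 19/4 − (-13/4) = 8.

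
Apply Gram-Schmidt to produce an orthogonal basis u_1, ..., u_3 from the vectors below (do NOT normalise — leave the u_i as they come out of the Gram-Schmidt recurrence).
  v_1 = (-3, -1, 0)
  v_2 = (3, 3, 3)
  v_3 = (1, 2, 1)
Orthogonal basis:
  u_1 = (-3, -1, 0)
  u_2 = (-3/5, 9/5, 3)
  u_3 = (-3/14, 9/14, -3/7)

Apply the Gram-Schmidt recurrence
  u_1 = v_1
  u_i = v_i − Σ_{j<i} ((v_i · u_j) / (u_j · u_j)) · u_j.

Step by step this gives:
  u_1 = (-3, -1, 0)
  u_2 = (-3/5, 9/5, 3)
  u_3 = (-3/14, 9/14, -3/7)

Orthogonality check:
  u_2 · u_1 = 0 (should be 0)
  u_3 · u_1 = 0 (should be 0)
  u_3 · u_2 = 0 (should be 0)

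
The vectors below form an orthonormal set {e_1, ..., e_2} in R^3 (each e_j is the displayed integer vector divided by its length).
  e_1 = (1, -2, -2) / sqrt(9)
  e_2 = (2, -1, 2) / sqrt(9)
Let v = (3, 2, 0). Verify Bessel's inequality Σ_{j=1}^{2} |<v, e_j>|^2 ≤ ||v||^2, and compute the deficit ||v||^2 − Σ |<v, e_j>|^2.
Σ |<v, e_j>|^2 = 17/9; ||v||^2 = 13; deficit = 100/9

Write each e_j = u_j / sqrt(<u_j, u_j>) where u_j is the displayed integer vector. Then <v, e_j> = <v, u_j> / sqrt(<u_j, u_j>), so |<v, e_j>|^2 = <v, u_j>^2 / <u_j, u_j>.
Coefficients: <v, e_1> = -1/sqrt(9), <v, e_2> = 4/sqrt(9).
Square and sum: Σ |<v, e_j>|^2 = 17/9.
Compute ||v||^2 = v·v = 13.
Deficit = 13 − 17/9 = 100/9 ≥ 0, confirming Bessel's inequality. (The deficit equals ||v − Σ <v,e_j> e_j||^2, the squared distance from v to span{e_j}.)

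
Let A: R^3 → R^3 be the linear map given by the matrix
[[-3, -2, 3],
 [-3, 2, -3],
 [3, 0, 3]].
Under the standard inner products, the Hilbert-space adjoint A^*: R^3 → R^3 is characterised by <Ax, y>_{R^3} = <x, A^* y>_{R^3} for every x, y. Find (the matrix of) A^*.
A^* = A^T =
[[-3, -3, 3],
 [-2, 2, 0],
 [3, -3, 3]]

For real matrices with standard dot products, the defining identity <Ax, y> = <x, A^* y> gives (Ax)^T y = x^T (A^*) y, i.e. x^T A^T y = x^T (A^*) y. Since this holds for all x, y, we must have A^* = A^T. Therefore
A^* =
[[-3, -3, 3],
 [-2, 2, 0],
 [3, -3, 3]].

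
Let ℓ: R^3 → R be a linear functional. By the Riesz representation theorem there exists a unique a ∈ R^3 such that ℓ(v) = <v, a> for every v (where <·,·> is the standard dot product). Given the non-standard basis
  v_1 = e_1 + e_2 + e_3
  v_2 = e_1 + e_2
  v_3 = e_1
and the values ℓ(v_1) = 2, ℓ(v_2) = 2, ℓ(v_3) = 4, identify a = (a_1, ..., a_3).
a = (4, -2, 0)

Write a = (a_1, ..., a_3) in the standard basis. For each basis vector v_i, ℓ(v_i) = <v_i, a> is a linear equation in the a_j's. Collect the n equations into a matrix system V a = ℓ, where row i of V is v_i (expressed in the standard basis). Since V is invertible (lower-triangular with 1s on the diagonal, up to permutation), solve by back-substitution:
  V =
[[1, 1, 1],
 [1, 1, 0],
 [1, 0, 0]]
  V a = (2, 2, 4)
Solving gives a = (4, -2, 0).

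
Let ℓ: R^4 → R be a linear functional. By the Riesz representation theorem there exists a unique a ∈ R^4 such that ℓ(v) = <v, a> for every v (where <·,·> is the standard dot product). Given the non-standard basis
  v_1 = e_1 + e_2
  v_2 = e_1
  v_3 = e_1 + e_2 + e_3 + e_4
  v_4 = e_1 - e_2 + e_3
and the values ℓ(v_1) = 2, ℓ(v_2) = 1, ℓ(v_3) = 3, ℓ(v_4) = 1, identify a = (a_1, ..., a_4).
a = (1, 1, 1, 0)

Write a = (a_1, ..., a_4) in the standard basis. For each basis vector v_i, ℓ(v_i) = <v_i, a> is a linear equation in the a_j's. Collect the n equations into a matrix system V a = ℓ, where row i of V is v_i (expressed in the standard basis). Since V is invertible (lower-triangular with 1s on the diagonal, up to permutation), solve by back-substitution:
  V =
[[1, 1, 0, 0],
 [1, 0, 0, 0],
 [1, 1, 1, 1],
 [1, -1, 1, 0]]
  V a = (2, 1, 3, 1)
Solving gives a = (1, 1, 1, 0).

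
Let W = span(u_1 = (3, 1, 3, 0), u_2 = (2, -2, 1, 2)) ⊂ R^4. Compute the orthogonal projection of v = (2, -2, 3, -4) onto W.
proj_W(v) = (188/99, 12/11, 205/99, -34/99)

Set up U = [u_1 | ... | u_2] ∈ R^(4×2). The projector onto W = col(U) is P = U (U^T U)^(-1) U^T.
Compute U^T U =
  [19, 7]
  [7, 13],
and U^T v = (13, 3).
Solve U^T U · c = U^T v for the coefficients: c = (74/99, -17/99). The projection is proj_W(v) = U c.
Check: (v - proj_W(v)) · u_1 = 0  (should be 0).
Check: (v - proj_W(v)) · u_2 = 0  (should be 0).
Result: proj_W(v) = (188/99, 12/11, 205/99, -34/99).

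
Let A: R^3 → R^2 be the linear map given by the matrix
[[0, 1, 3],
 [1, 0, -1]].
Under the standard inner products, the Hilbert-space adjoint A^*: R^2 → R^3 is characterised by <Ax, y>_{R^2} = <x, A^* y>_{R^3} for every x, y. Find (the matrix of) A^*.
A^* = A^T =
[[0, 1],
 [1, 0],
 [3, -1]]

For real matrices with standard dot products, the defining identity <Ax, y> = <x, A^* y> gives (Ax)^T y = x^T (A^*) y, i.e. x^T A^T y = x^T (A^*) y. Since this holds for all x, y, we must have A^* = A^T. Therefore
A^* =
[[0, 1],
 [1, 0],
 [3, -1]].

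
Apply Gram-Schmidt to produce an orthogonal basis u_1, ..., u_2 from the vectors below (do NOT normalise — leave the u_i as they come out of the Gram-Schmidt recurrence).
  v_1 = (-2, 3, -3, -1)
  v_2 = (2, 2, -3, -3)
Orthogonal basis:
  u_1 = (-2, 3, -3, -1)
  u_2 = (74/23, 4/23, -27/23, -55/23)

Apply the Gram-Schmidt recurrence
  u_1 = v_1
  u_i = v_i − Σ_{j<i} ((v_i · u_j) / (u_j · u_j)) · u_j.

Step by step this gives:
  u_1 = (-2, 3, -3, -1)
  u_2 = (74/23, 4/23, -27/23, -55/23)

Orthogonality check:
  u_2 · u_1 = 0 (should be 0)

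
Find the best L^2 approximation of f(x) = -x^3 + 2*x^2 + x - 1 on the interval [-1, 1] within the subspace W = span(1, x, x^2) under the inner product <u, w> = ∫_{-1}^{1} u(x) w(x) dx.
g(x) = 2*x^2 + 2*x/5 - 1

The best approximation g ∈ W is the orthogonal projection of f onto W. Writing g = a_0 + a_1 x + a_2 x^2, the coefficients solve the normal equations G · a = b where
  G_{ij} = <φ_i, φ_j> and b_i = <f, φ_i>, with φ_0 = 1, φ_1 = x, φ_2 = x^2.
G =
  [2, 0, 2/3]
  [0, 2/3, 0]
  [2/3, 0, 2/5],
b = (-2/3, 4/15, 2/15).
Solving gives a_0 = -1, a_1 = 2/5, a_2 = 2, so
  g(x) = 2*x^2 + 2*x/5 - 1.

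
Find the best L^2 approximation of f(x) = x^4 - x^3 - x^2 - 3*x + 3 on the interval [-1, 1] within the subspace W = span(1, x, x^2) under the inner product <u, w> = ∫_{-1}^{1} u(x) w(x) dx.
g(x) = -x^2/7 - 18*x/5 + 102/35

The best approximation g ∈ W is the orthogonal projection of f onto W. Writing g = a_0 + a_1 x + a_2 x^2, the coefficients solve the normal equations G · a = b where
  G_{ij} = <φ_i, φ_j> and b_i = <f, φ_i>, with φ_0 = 1, φ_1 = x, φ_2 = x^2.
G =
  [2, 0, 2/3]
  [0, 2/3, 0]
  [2/3, 0, 2/5],
b = (86/15, -12/5, 66/35).
Solving gives a_0 = 102/35, a_1 = -18/5, a_2 = -1/7, so
  g(x) = -x^2/7 - 18*x/5 + 102/35.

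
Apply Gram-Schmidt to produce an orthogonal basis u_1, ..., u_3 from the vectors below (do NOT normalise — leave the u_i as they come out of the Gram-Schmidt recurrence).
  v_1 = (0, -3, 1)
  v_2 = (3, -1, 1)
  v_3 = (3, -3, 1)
Orthogonal basis:
  u_1 = (0, -3, 1)
  u_2 = (3, 1/5, 3/5)
  u_3 = (6/47, -9/47, -27/47)

Apply the Gram-Schmidt recurrence
  u_1 = v_1
  u_i = v_i − Σ_{j<i} ((v_i · u_j) / (u_j · u_j)) · u_j.

Step by step this gives:
  u_1 = (0, -3, 1)
  u_2 = (3, 1/5, 3/5)
  u_3 = (6/47, -9/47, -27/47)

Orthogonality check:
  u_2 · u_1 = 0 (should be 0)
  u_3 · u_1 = 0 (should be 0)
  u_3 · u_2 = 0 (should be 0)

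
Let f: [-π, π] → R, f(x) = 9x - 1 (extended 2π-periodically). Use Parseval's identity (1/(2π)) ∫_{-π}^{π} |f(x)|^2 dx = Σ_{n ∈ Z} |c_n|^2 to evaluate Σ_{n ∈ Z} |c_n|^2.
Σ |c_n|^2 = 27π^2 + 1

Expand and integrate term by term over [-π, π]:
  ∫ (9x)^2 dx = 81·(2π^3/3); ∫ 2·9·(-1)·x dx = 0 (odd integrand); ∫ (-1)^2 dx = 1·2π.
So (1/(2π)) ∫_{-π}^{π} (9x - 1)^2 dx = 81π^2/3 + 1 = 27π^2 + 1.
Parseval ⇒ Σ |c_n|^2 = 27π^2 + 1.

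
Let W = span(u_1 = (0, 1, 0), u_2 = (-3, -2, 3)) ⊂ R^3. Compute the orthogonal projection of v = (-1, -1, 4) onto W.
proj_W(v) = (-5/2, -1, 5/2)

Set up U = [u_1 | ... | u_2] ∈ R^(3×2). The projector onto W = col(U) is P = U (U^T U)^(-1) U^T.
Compute U^T U =
  [1, -2]
  [-2, 22],
and U^T v = (-1, 17).
Solve U^T U · c = U^T v for the coefficients: c = (2/3, 5/6). The projection is proj_W(v) = U c.
Check: (v - proj_W(v)) · u_1 = 0  (should be 0).
Check: (v - proj_W(v)) · u_2 = 0  (should be 0).
Result: proj_W(v) = (-5/2, -1, 5/2).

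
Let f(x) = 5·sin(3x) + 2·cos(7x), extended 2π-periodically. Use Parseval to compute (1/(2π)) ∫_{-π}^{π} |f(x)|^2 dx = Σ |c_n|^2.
Σ |c_n|^2 = 29/2

Expand |f|^2 and use orthogonality of {sin(nx), cos(mx)} on [-π, π]:
  ∫_{-π}^{π} sin(nx)^2 dx = π, ∫ cos(mx)^2 dx = π, and cross terms integrate to 0.
So ∫_{-π}^{π} f(x)^2 dx = 5^2 · π + 2^2 · π = (25 + 4)π.
Divide by 2π: (25 + 4)/2 = 29/2.
By Parseval, this equals Σ |c_n|^2.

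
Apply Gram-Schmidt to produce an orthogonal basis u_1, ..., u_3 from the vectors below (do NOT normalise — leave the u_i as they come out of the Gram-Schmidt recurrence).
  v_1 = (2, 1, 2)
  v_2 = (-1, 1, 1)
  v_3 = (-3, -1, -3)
Orthogonal basis:
  u_1 = (2, 1, 2)
  u_2 = (-11/9, 8/9, 7/9)
  u_3 = (1/13, 4/13, -3/13)

Apply the Gram-Schmidt recurrence
  u_1 = v_1
  u_i = v_i − Σ_{j<i} ((v_i · u_j) / (u_j · u_j)) · u_j.

Step by step this gives:
  u_1 = (2, 1, 2)
  u_2 = (-11/9, 8/9, 7/9)
  u_3 = (1/13, 4/13, -3/13)

Orthogonality check:
  u_2 · u_1 = 0 (should be 0)
  u_3 · u_1 = 0 (should be 0)
  u_3 · u_2 = 0 (should be 0)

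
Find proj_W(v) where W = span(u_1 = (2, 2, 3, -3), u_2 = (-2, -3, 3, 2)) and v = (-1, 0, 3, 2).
proj_W(v) = (-28/33, -929/627, 48/19, 401/627)

Set up U = [u_1 | ... | u_2] ∈ R^(4×2). The projector onto W = col(U) is P = U (U^T U)^(-1) U^T.
Compute U^T U =
  [26, -7]
  [-7, 26],
and U^T v = (1, 15).
Solve U^T U · c = U^T v for the coefficients: c = (131/627, 397/627). The projection is proj_W(v) = U c.
Check: (v - proj_W(v)) · u_1 = 0  (should be 0).
Check: (v - proj_W(v)) · u_2 = 0  (should be 0).
Result: proj_W(v) = (-28/33, -929/627, 48/19, 401/627).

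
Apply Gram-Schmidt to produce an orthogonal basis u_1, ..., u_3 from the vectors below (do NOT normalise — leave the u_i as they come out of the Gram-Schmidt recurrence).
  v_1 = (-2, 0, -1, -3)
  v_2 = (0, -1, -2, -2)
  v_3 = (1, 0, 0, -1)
Orthogonal basis:
  u_1 = (-2, 0, -1, -3)
  u_2 = (8/7, -1, -10/7, -2/7)
  u_3 = (24/31, 10/31, 33/62, -43/62)

Apply the Gram-Schmidt recurrence
  u_1 = v_1
  u_i = v_i − Σ_{j<i} ((v_i · u_j) / (u_j · u_j)) · u_j.

Step by step this gives:
  u_1 = (-2, 0, -1, -3)
  u_2 = (8/7, -1, -10/7, -2/7)
  u_3 = (24/31, 10/31, 33/62, -43/62)

Orthogonality check:
  u_2 · u_1 = 0 (should be 0)
  u_3 · u_1 = 0 (should be 0)
  u_3 · u_2 = 0 (should be 0)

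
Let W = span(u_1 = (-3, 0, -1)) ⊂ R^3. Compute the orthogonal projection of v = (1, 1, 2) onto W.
proj_W(v) = (3/2, 0, 1/2)

Set up U = [u_1 | ... | u_1] ∈ R^(3×1). The projector onto W = col(U) is P = U (U^T U)^(-1) U^T.
Compute U^T U =
  [10],
and U^T v = (-5).
Solve U^T U · c = U^T v for the coefficients: c = (-1/2). The projection is proj_W(v) = U c.
Check: (v - proj_W(v)) · u_1 = 0  (should be 0).
Result: proj_W(v) = (3/2, 0, 1/2).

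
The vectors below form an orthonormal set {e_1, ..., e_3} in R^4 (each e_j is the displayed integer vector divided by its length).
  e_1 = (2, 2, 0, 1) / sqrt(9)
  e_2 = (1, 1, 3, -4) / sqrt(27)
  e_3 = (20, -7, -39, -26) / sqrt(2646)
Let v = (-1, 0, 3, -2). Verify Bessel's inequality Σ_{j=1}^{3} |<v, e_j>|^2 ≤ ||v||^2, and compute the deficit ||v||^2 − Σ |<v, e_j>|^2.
Σ |<v, e_j>|^2 = 1371/98; ||v||^2 = 14; deficit = 1/98

Write each e_j = u_j / sqrt(<u_j, u_j>) where u_j is the displayed integer vector. Then <v, e_j> = <v, u_j> / sqrt(<u_j, u_j>), so |<v, e_j>|^2 = <v, u_j>^2 / <u_j, u_j>.
Coefficients: <v, e_1> = -4/sqrt(9), <v, e_2> = 16/sqrt(27), <v, e_3> = -85/sqrt(2646).
Square and sum: Σ |<v, e_j>|^2 = 1371/98.
Compute ||v||^2 = v·v = 14.
Deficit = 14 − 1371/98 = 1/98 ≥ 0, confirming Bessel's inequality. (The deficit equals ||v − Σ <v,e_j> e_j||^2, the squared distance from v to span{e_j}.)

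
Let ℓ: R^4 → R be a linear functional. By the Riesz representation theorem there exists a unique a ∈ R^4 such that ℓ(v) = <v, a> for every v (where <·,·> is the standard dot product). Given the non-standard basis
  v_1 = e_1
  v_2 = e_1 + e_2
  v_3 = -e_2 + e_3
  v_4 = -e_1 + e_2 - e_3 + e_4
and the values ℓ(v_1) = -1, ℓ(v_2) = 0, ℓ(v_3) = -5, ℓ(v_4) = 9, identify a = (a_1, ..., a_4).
a = (-1, 1, -4, 3)

Write a = (a_1, ..., a_4) in the standard basis. For each basis vector v_i, ℓ(v_i) = <v_i, a> is a linear equation in the a_j's. Collect the n equations into a matrix system V a = ℓ, where row i of V is v_i (expressed in the standard basis). Since V is invertible (lower-triangular with 1s on the diagonal, up to permutation), solve by back-substitution:
  V =
[[1, 0, 0, 0],
 [1, 1, 0, 0],
 [0, -1, 1, 0],
 [-1, 1, -1, 1]]
  V a = (-1, 0, -5, 9)
Solving gives a = (-1, 1, -4, 3).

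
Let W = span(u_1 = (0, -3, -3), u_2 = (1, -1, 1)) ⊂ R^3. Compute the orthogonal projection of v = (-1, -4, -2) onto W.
proj_W(v) = (1/3, -10/3, -8/3)

Set up U = [u_1 | ... | u_2] ∈ R^(3×2). The projector onto W = col(U) is P = U (U^T U)^(-1) U^T.
Compute U^T U =
  [18, 0]
  [0, 3],
and U^T v = (18, 1).
Solve U^T U · c = U^T v for the coefficients: c = (1, 1/3). The projection is proj_W(v) = U c.
Check: (v - proj_W(v)) · u_1 = 0  (should be 0).
Check: (v - proj_W(v)) · u_2 = 0  (should be 0).
Result: proj_W(v) = (1/3, -10/3, -8/3).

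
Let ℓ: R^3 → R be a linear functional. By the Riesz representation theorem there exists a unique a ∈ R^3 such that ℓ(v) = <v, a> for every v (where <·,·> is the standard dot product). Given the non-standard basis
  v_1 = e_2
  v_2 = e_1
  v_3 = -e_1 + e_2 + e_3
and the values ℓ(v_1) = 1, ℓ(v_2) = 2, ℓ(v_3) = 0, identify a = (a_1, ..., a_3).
a = (2, 1, 1)

Write a = (a_1, ..., a_3) in the standard basis. For each basis vector v_i, ℓ(v_i) = <v_i, a> is a linear equation in the a_j's. Collect the n equations into a matrix system V a = ℓ, where row i of V is v_i (expressed in the standard basis). Since V is invertible (lower-triangular with 1s on the diagonal, up to permutation), solve by back-substitution:
  V =
[[0, 1, 0],
 [1, 0, 0],
 [-1, 1, 1]]
  V a = (1, 2, 0)
Solving gives a = (2, 1, 1).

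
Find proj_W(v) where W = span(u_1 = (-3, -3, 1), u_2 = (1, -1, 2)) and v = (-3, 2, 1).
proj_W(v) = (-31/22, -5/22, -10/11)

Set up U = [u_1 | ... | u_2] ∈ R^(3×2). The projector onto W = col(U) is P = U (U^T U)^(-1) U^T.
Compute U^T U =
  [19, 2]
  [2, 6],
and U^T v = (4, -3).
Solve U^T U · c = U^T v for the coefficients: c = (3/11, -13/22). The projection is proj_W(v) = U c.
Check: (v - proj_W(v)) · u_1 = 0  (should be 0).
Check: (v - proj_W(v)) · u_2 = 0  (should be 0).
Result: proj_W(v) = (-31/22, -5/22, -10/11).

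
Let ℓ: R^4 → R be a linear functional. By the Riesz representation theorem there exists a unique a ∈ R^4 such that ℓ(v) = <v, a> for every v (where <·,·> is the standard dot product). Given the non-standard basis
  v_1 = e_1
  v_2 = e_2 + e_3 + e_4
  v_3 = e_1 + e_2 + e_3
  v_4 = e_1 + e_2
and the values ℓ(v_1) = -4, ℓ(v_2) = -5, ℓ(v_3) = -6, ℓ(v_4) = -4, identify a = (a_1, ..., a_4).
a = (-4, 0, -2, -3)

Write a = (a_1, ..., a_4) in the standard basis. For each basis vector v_i, ℓ(v_i) = <v_i, a> is a linear equation in the a_j's. Collect the n equations into a matrix system V a = ℓ, where row i of V is v_i (expressed in the standard basis). Since V is invertible (lower-triangular with 1s on the diagonal, up to permutation), solve by back-substitution:
  V =
[[1, 0, 0, 0],
 [0, 1, 1, 1],
 [1, 1, 1, 0],
 [1, 1, 0, 0]]
  V a = (-4, -5, -6, -4)
Solving gives a = (-4, 0, -2, -3).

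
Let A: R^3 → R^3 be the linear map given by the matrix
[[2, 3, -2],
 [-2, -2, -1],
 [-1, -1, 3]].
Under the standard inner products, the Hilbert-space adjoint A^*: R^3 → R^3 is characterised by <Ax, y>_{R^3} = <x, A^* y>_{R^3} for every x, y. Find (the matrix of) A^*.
A^* = A^T =
[[2, -2, -1],
 [3, -2, -1],
 [-2, -1, 3]]

For real matrices with standard dot products, the defining identity <Ax, y> = <x, A^* y> gives (Ax)^T y = x^T (A^*) y, i.e. x^T A^T y = x^T (A^*) y. Since this holds for all x, y, we must have A^* = A^T. Therefore
A^* =
[[2, -2, -1],
 [3, -2, -1],
 [-2, -1, 3]].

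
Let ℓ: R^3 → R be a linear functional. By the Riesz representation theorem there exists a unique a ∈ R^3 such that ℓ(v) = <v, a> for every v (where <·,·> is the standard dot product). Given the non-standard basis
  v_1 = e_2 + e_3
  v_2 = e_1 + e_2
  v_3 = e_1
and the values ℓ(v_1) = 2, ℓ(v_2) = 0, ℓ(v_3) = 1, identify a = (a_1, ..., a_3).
a = (1, -1, 3)

Write a = (a_1, ..., a_3) in the standard basis. For each basis vector v_i, ℓ(v_i) = <v_i, a> is a linear equation in the a_j's. Collect the n equations into a matrix system V a = ℓ, where row i of V is v_i (expressed in the standard basis). Since V is invertible (lower-triangular with 1s on the diagonal, up to permutation), solve by back-substitution:
  V =
[[0, 1, 1],
 [1, 1, 0],
 [1, 0, 0]]
  V a = (2, 0, 1)
Solving gives a = (1, -1, 3).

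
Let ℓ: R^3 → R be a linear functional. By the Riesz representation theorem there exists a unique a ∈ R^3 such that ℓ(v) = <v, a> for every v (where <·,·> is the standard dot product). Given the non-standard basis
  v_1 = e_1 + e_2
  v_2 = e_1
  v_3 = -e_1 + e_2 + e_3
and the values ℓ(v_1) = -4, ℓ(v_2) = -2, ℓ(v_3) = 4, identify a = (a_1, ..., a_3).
a = (-2, -2, 4)

Write a = (a_1, ..., a_3) in the standard basis. For each basis vector v_i, ℓ(v_i) = <v_i, a> is a linear equation in the a_j's. Collect the n equations into a matrix system V a = ℓ, where row i of V is v_i (expressed in the standard basis). Since V is invertible (lower-triangular with 1s on the diagonal, up to permutation), solve by back-substitution:
  V =
[[1, 1, 0],
 [1, 0, 0],
 [-1, 1, 1]]
  V a = (-4, -2, 4)
Solving gives a = (-2, -2, 4).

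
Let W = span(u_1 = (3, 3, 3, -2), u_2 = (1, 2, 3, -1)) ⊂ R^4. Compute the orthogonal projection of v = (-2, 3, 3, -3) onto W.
proj_W(v) = (-14/65, 122/65, 258/65, -36/65)

Set up U = [u_1 | ... | u_2] ∈ R^(4×2). The projector onto W = col(U) is P = U (U^T U)^(-1) U^T.
Compute U^T U =
  [31, 20]
  [20, 15],
and U^T v = (18, 16).
Solve U^T U · c = U^T v for the coefficients: c = (-10/13, 136/65). The projection is proj_W(v) = U c.
Check: (v - proj_W(v)) · u_1 = 0  (should be 0).
Check: (v - proj_W(v)) · u_2 = 0  (should be 0).
Result: proj_W(v) = (-14/65, 122/65, 258/65, -36/65).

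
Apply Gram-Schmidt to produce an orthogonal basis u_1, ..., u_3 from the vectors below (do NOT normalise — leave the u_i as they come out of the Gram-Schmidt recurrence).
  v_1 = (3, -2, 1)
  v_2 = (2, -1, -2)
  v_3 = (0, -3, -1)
Orthogonal basis:
  u_1 = (3, -2, 1)
  u_2 = (5/7, -1/7, -17/7)
  u_3 = (-25/18, -20/9, -5/18)

Apply the Gram-Schmidt recurrence
  u_1 = v_1
  u_i = v_i − Σ_{j<i} ((v_i · u_j) / (u_j · u_j)) · u_j.

Step by step this gives:
  u_1 = (3, -2, 1)
  u_2 = (5/7, -1/7, -17/7)
  u_3 = (-25/18, -20/9, -5/18)

Orthogonality check:
  u_2 · u_1 = 0 (should be 0)
  u_3 · u_1 = 0 (should be 0)
  u_3 · u_2 = 0 (should be 0)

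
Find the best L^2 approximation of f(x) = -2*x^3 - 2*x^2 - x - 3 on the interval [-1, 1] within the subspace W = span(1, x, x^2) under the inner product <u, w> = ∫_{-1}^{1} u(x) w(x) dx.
g(x) = -2*x^2 - 11*x/5 - 3

The best approximation g ∈ W is the orthogonal projection of f onto W. Writing g = a_0 + a_1 x + a_2 x^2, the coefficients solve the normal equations G · a = b where
  G_{ij} = <φ_i, φ_j> and b_i = <f, φ_i>, with φ_0 = 1, φ_1 = x, φ_2 = x^2.
G =
  [2, 0, 2/3]
  [0, 2/3, 0]
  [2/3, 0, 2/5],
b = (-22/3, -22/15, -14/5).
Solving gives a_0 = -3, a_1 = -11/5, a_2 = -2, so
  g(x) = -2*x^2 - 11*x/5 - 3.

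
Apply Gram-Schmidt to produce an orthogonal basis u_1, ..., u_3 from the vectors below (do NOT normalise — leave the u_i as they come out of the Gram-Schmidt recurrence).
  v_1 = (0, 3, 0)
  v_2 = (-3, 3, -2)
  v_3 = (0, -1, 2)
Orthogonal basis:
  u_1 = (0, 3, 0)
  u_2 = (-3, 0, -2)
  u_3 = (-12/13, 0, 18/13)

Apply the Gram-Schmidt recurrence
  u_1 = v_1
  u_i = v_i − Σ_{j<i} ((v_i · u_j) / (u_j · u_j)) · u_j.

Step by step this gives:
  u_1 = (0, 3, 0)
  u_2 = (-3, 0, -2)
  u_3 = (-12/13, 0, 18/13)

Orthogonality check:
  u_2 · u_1 = 0 (should be 0)
  u_3 · u_1 = 0 (should be 0)
  u_3 · u_2 = 0 (should be 0)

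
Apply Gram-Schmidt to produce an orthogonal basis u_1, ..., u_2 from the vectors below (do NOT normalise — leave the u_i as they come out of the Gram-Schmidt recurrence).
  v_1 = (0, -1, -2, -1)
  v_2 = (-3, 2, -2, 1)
Orthogonal basis:
  u_1 = (0, -1, -2, -1)
  u_2 = (-3, 13/6, -5/3, 7/6)

Apply the Gram-Schmidt recurrence
  u_1 = v_1
  u_i = v_i − Σ_{j<i} ((v_i · u_j) / (u_j · u_j)) · u_j.

Step by step this gives:
  u_1 = (0, -1, -2, -1)
  u_2 = (-3, 13/6, -5/3, 7/6)

Orthogonality check:
  u_2 · u_1 = 0 (should be 0)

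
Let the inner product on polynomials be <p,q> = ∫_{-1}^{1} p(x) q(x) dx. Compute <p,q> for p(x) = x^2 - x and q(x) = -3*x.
<p,q> = 2

Expand the product: p(x)·q(x) = -3*x^3 + 3*x^2.
∫_{-1}^{1} of each monomial x^k gives [2/(k+1) if k even, 0 if k odd]. Integrating term-by-term (or equivalently evaluating the antiderivative F(x) = -3*x^4/4 + x^3 at the endpoints):
  F(1) − F(−1) = 1/4 − (-7/4) = 2.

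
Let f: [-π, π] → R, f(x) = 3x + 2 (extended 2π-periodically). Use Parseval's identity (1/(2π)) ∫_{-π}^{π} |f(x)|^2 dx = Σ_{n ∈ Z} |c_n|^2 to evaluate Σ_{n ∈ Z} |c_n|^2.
Σ |c_n|^2 = 3π^2 + 4

Expand and integrate term by term over [-π, π]:
  ∫ (3x)^2 dx = 9·(2π^3/3); ∫ 2·3·(2)·x dx = 0 (odd integrand); ∫ 2^2 dx = 4·2π.
So (1/(2π)) ∫_{-π}^{π} (3x + 2)^2 dx = 9π^2/3 + 4 = 3π^2 + 4.
Parseval ⇒ Σ |c_n|^2 = 3π^2 + 4.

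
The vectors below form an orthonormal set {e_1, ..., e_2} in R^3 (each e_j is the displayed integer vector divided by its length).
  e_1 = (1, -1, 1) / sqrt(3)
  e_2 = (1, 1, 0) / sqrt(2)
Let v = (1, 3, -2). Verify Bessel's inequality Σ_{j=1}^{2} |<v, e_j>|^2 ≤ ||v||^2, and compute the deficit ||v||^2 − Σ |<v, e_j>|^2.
Σ |<v, e_j>|^2 = 40/3; ||v||^2 = 14; deficit = 2/3

Write each e_j = u_j / sqrt(<u_j, u_j>) where u_j is the displayed integer vector. Then <v, e_j> = <v, u_j> / sqrt(<u_j, u_j>), so |<v, e_j>|^2 = <v, u_j>^2 / <u_j, u_j>.
Coefficients: <v, e_1> = -4/sqrt(3), <v, e_2> = 4/sqrt(2).
Square and sum: Σ |<v, e_j>|^2 = 40/3.
Compute ||v||^2 = v·v = 14.
Deficit = 14 − 40/3 = 2/3 ≥ 0, confirming Bessel's inequality. (The deficit equals ||v − Σ <v,e_j> e_j||^2, the squared distance from v to span{e_j}.)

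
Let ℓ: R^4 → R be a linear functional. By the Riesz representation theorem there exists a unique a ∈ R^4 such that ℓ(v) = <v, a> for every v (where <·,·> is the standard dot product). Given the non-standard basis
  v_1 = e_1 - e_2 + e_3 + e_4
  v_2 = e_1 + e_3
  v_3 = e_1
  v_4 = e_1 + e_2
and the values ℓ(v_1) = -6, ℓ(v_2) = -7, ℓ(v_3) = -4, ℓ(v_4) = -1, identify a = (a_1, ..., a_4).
a = (-4, 3, -3, 4)

Write a = (a_1, ..., a_4) in the standard basis. For each basis vector v_i, ℓ(v_i) = <v_i, a> is a linear equation in the a_j's. Collect the n equations into a matrix system V a = ℓ, where row i of V is v_i (expressed in the standard basis). Since V is invertible (lower-triangular with 1s on the diagonal, up to permutation), solve by back-substitution:
  V =
[[1, -1, 1, 1],
 [1, 0, 1, 0],
 [1, 0, 0, 0],
 [1, 1, 0, 0]]
  V a = (-6, -7, -4, -1)
Solving gives a = (-4, 3, -3, 4).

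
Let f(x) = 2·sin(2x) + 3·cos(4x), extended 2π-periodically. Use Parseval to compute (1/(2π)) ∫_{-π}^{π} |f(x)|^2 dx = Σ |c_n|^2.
Σ |c_n|^2 = 13/2

Expand |f|^2 and use orthogonality of {sin(nx), cos(mx)} on [-π, π]:
  ∫_{-π}^{π} sin(nx)^2 dx = π, ∫ cos(mx)^2 dx = π, and cross terms integrate to 0.
So ∫_{-π}^{π} f(x)^2 dx = 2^2 · π + 3^2 · π = (4 + 9)π.
Divide by 2π: (4 + 9)/2 = 13/2.
By Parseval, this equals Σ |c_n|^2.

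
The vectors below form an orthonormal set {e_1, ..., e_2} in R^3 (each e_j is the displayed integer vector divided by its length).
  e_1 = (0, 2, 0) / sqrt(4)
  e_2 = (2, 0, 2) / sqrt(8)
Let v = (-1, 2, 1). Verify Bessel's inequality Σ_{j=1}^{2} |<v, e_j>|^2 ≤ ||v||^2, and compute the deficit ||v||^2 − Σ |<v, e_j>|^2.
Σ |<v, e_j>|^2 = 4; ||v||^2 = 6; deficit = 2

Write each e_j = u_j / sqrt(<u_j, u_j>) where u_j is the displayed integer vector. Then <v, e_j> = <v, u_j> / sqrt(<u_j, u_j>), so |<v, e_j>|^2 = <v, u_j>^2 / <u_j, u_j>.
Coefficients: <v, e_1> = 4/sqrt(4), <v, e_2> = 0/sqrt(8).
Square and sum: Σ |<v, e_j>|^2 = 4.
Compute ||v||^2 = v·v = 6.
Deficit = 6 − 4 = 2 ≥ 0, confirming Bessel's inequality. (The deficit equals ||v − Σ <v,e_j> e_j||^2, the squared distance from v to span{e_j}.)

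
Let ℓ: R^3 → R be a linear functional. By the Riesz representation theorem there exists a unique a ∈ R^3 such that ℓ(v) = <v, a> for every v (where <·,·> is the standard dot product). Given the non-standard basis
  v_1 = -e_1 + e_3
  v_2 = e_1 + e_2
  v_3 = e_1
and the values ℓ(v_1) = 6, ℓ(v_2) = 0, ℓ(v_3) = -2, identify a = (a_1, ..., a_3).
a = (-2, 2, 4)

Write a = (a_1, ..., a_3) in the standard basis. For each basis vector v_i, ℓ(v_i) = <v_i, a> is a linear equation in the a_j's. Collect the n equations into a matrix system V a = ℓ, where row i of V is v_i (expressed in the standard basis). Since V is invertible (lower-triangular with 1s on the diagonal, up to permutation), solve by back-substitution:
  V =
[[-1, 0, 1],
 [1, 1, 0],
 [1, 0, 0]]
  V a = (6, 0, -2)
Solving gives a = (-2, 2, 4).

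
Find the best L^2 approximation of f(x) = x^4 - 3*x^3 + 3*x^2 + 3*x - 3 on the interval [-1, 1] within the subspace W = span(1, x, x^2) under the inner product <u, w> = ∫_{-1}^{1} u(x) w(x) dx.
g(x) = 27*x^2/7 + 6*x/5 - 108/35

The best approximation g ∈ W is the orthogonal projection of f onto W. Writing g = a_0 + a_1 x + a_2 x^2, the coefficients solve the normal equations G · a = b where
  G_{ij} = <φ_i, φ_j> and b_i = <f, φ_i>, with φ_0 = 1, φ_1 = x, φ_2 = x^2.
G =
  [2, 0, 2/3]
  [0, 2/3, 0]
  [2/3, 0, 2/5],
b = (-18/5, 4/5, -18/35).
Solving gives a_0 = -108/35, a_1 = 6/5, a_2 = 27/7, so
  g(x) = 27*x^2/7 + 6*x/5 - 108/35.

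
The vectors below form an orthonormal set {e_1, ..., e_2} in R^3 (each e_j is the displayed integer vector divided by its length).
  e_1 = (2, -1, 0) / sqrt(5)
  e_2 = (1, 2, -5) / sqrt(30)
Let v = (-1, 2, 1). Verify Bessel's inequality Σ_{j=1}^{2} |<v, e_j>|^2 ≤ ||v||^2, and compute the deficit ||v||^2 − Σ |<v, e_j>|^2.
Σ |<v, e_j>|^2 = 10/3; ||v||^2 = 6; deficit = 8/3

Write each e_j = u_j / sqrt(<u_j, u_j>) where u_j is the displayed integer vector. Then <v, e_j> = <v, u_j> / sqrt(<u_j, u_j>), so |<v, e_j>|^2 = <v, u_j>^2 / <u_j, u_j>.
Coefficients: <v, e_1> = -4/sqrt(5), <v, e_2> = -2/sqrt(30).
Square and sum: Σ |<v, e_j>|^2 = 10/3.
Compute ||v||^2 = v·v = 6.
Deficit = 6 − 10/3 = 8/3 ≥ 0, confirming Bessel's inequality. (The deficit equals ||v − Σ <v,e_j> e_j||^2, the squared distance from v to span{e_j}.)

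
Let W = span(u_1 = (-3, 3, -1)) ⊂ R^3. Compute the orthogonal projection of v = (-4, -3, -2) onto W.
proj_W(v) = (-15/19, 15/19, -5/19)

Set up U = [u_1 | ... | u_1] ∈ R^(3×1). The projector onto W = col(U) is P = U (U^T U)^(-1) U^T.
Compute U^T U =
  [19],
and U^T v = (5).
Solve U^T U · c = U^T v for the coefficients: c = (5/19). The projection is proj_W(v) = U c.
Check: (v - proj_W(v)) · u_1 = 0  (should be 0).
Result: proj_W(v) = (-15/19, 15/19, -5/19).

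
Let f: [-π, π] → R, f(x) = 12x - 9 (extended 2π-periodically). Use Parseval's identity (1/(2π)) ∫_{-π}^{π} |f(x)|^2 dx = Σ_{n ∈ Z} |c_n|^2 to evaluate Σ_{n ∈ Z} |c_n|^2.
Σ |c_n|^2 = 48π^2 + 81

Expand and integrate term by term over [-π, π]:
  ∫ (12x)^2 dx = 144·(2π^3/3); ∫ 2·12·(-9)·x dx = 0 (odd integrand); ∫ (-9)^2 dx = 81·2π.
So (1/(2π)) ∫_{-π}^{π} (12x - 9)^2 dx = 144π^2/3 + 81 = 48π^2 + 81.
Parseval ⇒ Σ |c_n|^2 = 48π^2 + 81.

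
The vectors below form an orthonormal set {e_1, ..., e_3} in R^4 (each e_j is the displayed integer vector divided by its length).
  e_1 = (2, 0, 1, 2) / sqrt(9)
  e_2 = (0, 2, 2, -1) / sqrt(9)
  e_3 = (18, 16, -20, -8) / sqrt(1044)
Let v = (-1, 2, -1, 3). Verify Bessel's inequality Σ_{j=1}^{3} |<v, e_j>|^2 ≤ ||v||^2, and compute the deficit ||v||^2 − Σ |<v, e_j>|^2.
Σ |<v, e_j>|^2 = 35/29; ||v||^2 = 15; deficit = 400/29

Write each e_j = u_j / sqrt(<u_j, u_j>) where u_j is the displayed integer vector. Then <v, e_j> = <v, u_j> / sqrt(<u_j, u_j>), so |<v, e_j>|^2 = <v, u_j>^2 / <u_j, u_j>.
Coefficients: <v, e_1> = 3/sqrt(9), <v, e_2> = -1/sqrt(9), <v, e_3> = 10/sqrt(1044).
Square and sum: Σ |<v, e_j>|^2 = 35/29.
Compute ||v||^2 = v·v = 15.
Deficit = 15 − 35/29 = 400/29 ≥ 0, confirming Bessel's inequality. (The deficit equals ||v − Σ <v,e_j> e_j||^2, the squared distance from v to span{e_j}.)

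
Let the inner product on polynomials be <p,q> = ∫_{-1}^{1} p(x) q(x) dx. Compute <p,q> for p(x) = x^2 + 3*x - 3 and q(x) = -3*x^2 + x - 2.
<p,q> = 262/15

Expand the product: p(x)·q(x) = -3*x^4 - 8*x^3 + 10*x^2 - 9*x + 6.
∫_{-1}^{1} of each monomial x^k gives [2/(k+1) if k even, 0 if k odd]. Integrating term-by-term (or equivalently evaluating the antiderivative F(x) = -3*x^5/5 - 2*x^4 + 10*x^3/3 - 9*x^2/2 + 6*x at the endpoints):
  F(1) − F(−1) = 67/30 − (-457/30) = 262/15.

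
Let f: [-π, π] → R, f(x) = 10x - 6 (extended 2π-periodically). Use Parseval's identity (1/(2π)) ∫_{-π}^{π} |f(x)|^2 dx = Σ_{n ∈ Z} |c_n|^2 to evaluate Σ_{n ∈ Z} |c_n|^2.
Σ |c_n|^2 = 100π^2/3 + 36

Expand and integrate term by term over [-π, π]:
  ∫ (10x)^2 dx = 100·(2π^3/3); ∫ 2·10·(-6)·x dx = 0 (odd integrand); ∫ (-6)^2 dx = 36·2π.
So (1/(2π)) ∫_{-π}^{π} (10x - 6)^2 dx = 100π^2/3 + 36 = 100π^2/3 + 36.
Parseval ⇒ Σ |c_n|^2 = 100π^2/3 + 36.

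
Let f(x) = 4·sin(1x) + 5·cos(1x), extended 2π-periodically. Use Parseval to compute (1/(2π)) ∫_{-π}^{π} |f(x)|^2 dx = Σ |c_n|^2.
Σ |c_n|^2 = 41/2

Expand |f|^2 and use orthogonality of {sin(nx), cos(mx)} on [-π, π]:
  ∫_{-π}^{π} sin(nx)^2 dx = π, ∫ cos(mx)^2 dx = π, and cross terms integrate to 0.
So ∫_{-π}^{π} f(x)^2 dx = 4^2 · π + 5^2 · π = (16 + 25)π.
Divide by 2π: (16 + 25)/2 = 41/2.
By Parseval, this equals Σ |c_n|^2.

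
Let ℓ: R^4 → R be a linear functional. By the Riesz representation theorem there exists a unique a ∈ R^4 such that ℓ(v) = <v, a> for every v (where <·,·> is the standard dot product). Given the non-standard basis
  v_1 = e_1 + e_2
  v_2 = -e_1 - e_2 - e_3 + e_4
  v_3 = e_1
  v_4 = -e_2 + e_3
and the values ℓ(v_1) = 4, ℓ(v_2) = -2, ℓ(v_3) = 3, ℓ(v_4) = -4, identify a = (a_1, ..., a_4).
a = (3, 1, -3, -1)

Write a = (a_1, ..., a_4) in the standard basis. For each basis vector v_i, ℓ(v_i) = <v_i, a> is a linear equation in the a_j's. Collect the n equations into a matrix system V a = ℓ, where row i of V is v_i (expressed in the standard basis). Since V is invertible (lower-triangular with 1s on the diagonal, up to permutation), solve by back-substitution:
  V =
[[1, 1, 0, 0],
 [-1, -1, -1, 1],
 [1, 0, 0, 0],
 [0, -1, 1, 0]]
  V a = (4, -2, 3, -4)
Solving gives a = (3, 1, -3, -1).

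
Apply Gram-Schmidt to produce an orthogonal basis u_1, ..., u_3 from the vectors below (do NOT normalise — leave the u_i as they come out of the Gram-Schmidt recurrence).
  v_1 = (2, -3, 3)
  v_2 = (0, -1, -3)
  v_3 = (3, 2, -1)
Orthogonal basis:
  u_1 = (2, -3, 3)
  u_2 = (6/11, -20/11, -24/11)
  u_3 = (75/23, 75/46, -25/46)

Apply the Gram-Schmidt recurrence
  u_1 = v_1
  u_i = v_i − Σ_{j<i} ((v_i · u_j) / (u_j · u_j)) · u_j.

Step by step this gives:
  u_1 = (2, -3, 3)
  u_2 = (6/11, -20/11, -24/11)
  u_3 = (75/23, 75/46, -25/46)

Orthogonality check:
  u_2 · u_1 = 0 (should be 0)
  u_3 · u_1 = 0 (should be 0)
  u_3 · u_2 = 0 (should be 0)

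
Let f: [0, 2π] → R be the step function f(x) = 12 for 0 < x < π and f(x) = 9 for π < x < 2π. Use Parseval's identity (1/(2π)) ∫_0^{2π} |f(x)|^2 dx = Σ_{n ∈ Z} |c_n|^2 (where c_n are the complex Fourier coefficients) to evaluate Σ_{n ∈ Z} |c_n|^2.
Σ |c_n|^2 = 225/2

Parseval equates the L^2 energy of f (normalised by 1/(2π)) with the ℓ^2 sum of its Fourier coefficients: (1/(2π)) ∫_0^{2π} |f|^2 = Σ |c_n|^2.
Compute the left side: (1/(2π)) [∫_0^π 12^2 dx + ∫_π^{2π} 9^2 dx] = (1/(2π)) · (144π + 81π) = (144 + 81)/2 = 225/2.
So Σ_{n ∈ Z} |c_n|^2 = 225/2.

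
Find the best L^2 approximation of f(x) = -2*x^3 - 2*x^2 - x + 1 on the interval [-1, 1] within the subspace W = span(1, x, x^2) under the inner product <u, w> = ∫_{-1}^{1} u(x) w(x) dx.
g(x) = -2*x^2 - 11*x/5 + 1

The best approximation g ∈ W is the orthogonal projection of f onto W. Writing g = a_0 + a_1 x + a_2 x^2, the coefficients solve the normal equations G · a = b where
  G_{ij} = <φ_i, φ_j> and b_i = <f, φ_i>, with φ_0 = 1, φ_1 = x, φ_2 = x^2.
G =
  [2, 0, 2/3]
  [0, 2/3, 0]
  [2/3, 0, 2/5],
b = (2/3, -22/15, -2/15).
Solving gives a_0 = 1, a_1 = -11/5, a_2 = -2, so
  g(x) = -2*x^2 - 11*x/5 + 1.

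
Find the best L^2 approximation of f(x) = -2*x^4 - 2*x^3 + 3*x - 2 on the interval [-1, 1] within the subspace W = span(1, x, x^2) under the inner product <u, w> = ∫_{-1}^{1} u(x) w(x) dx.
g(x) = -12*x^2/7 + 9*x/5 - 64/35

The best approximation g ∈ W is the orthogonal projection of f onto W. Writing g = a_0 + a_1 x + a_2 x^2, the coefficients solve the normal equations G · a = b where
  G_{ij} = <φ_i, φ_j> and b_i = <f, φ_i>, with φ_0 = 1, φ_1 = x, φ_2 = x^2.
G =
  [2, 0, 2/3]
  [0, 2/3, 0]
  [2/3, 0, 2/5],
b = (-24/5, 6/5, -40/21).
Solving gives a_0 = -64/35, a_1 = 9/5, a_2 = -12/7, so
  g(x) = -12*x^2/7 + 9*x/5 - 64/35.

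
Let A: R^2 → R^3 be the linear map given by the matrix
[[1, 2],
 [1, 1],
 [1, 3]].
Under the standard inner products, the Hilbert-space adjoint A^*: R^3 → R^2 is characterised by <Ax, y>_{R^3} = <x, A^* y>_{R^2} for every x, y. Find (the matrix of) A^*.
A^* = A^T =
[[1, 1, 1],
 [2, 1, 3]]

For real matrices with standard dot products, the defining identity <Ax, y> = <x, A^* y> gives (Ax)^T y = x^T (A^*) y, i.e. x^T A^T y = x^T (A^*) y. Since this holds for all x, y, we must have A^* = A^T. Therefore
A^* =
[[1, 1, 1],
 [2, 1, 3]].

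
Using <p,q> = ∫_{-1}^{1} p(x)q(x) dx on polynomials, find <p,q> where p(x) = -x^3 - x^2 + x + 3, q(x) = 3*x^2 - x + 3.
<p,q> = 308/15

Expand the product: p(x)·q(x) = -3*x^5 - 2*x^4 + x^3 + 5*x^2 + 9.
∫_{-1}^{1} of each monomial x^k gives [2/(k+1) if k even, 0 if k odd]. Integrating term-by-term (or equivalently evaluating the antiderivative F(x) = -x^6/2 - 2*x^5/5 + x^4/4 + 5*x^3/3 + 9*x at the endpoints):
  F(1) − F(−1) = 601/60 − (-631/60) = 308/15.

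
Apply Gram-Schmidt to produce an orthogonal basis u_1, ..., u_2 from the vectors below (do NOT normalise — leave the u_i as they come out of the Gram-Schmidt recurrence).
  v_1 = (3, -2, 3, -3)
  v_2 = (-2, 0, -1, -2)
Orthogonal basis:
  u_1 = (3, -2, 3, -3)
  u_2 = (-53/31, -6/31, -22/31, -71/31)

Apply the Gram-Schmidt recurrence
  u_1 = v_1
  u_i = v_i − Σ_{j<i} ((v_i · u_j) / (u_j · u_j)) · u_j.

Step by step this gives:
  u_1 = (3, -2, 3, -3)
  u_2 = (-53/31, -6/31, -22/31, -71/31)

Orthogonality check:
  u_2 · u_1 = 0 (should be 0)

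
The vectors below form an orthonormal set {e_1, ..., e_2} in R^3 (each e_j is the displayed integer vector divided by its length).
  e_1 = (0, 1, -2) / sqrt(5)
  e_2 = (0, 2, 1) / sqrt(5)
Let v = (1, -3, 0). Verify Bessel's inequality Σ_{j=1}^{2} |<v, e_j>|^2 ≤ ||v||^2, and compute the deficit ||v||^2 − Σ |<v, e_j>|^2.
Σ |<v, e_j>|^2 = 9; ||v||^2 = 10; deficit = 1

Write each e_j = u_j / sqrt(<u_j, u_j>) where u_j is the displayed integer vector. Then <v, e_j> = <v, u_j> / sqrt(<u_j, u_j>), so |<v, e_j>|^2 = <v, u_j>^2 / <u_j, u_j>.
Coefficients: <v, e_1> = -3/sqrt(5), <v, e_2> = -6/sqrt(5).
Square and sum: Σ |<v, e_j>|^2 = 9.
Compute ||v||^2 = v·v = 10.
Deficit = 10 − 9 = 1 ≥ 0, confirming Bessel's inequality. (The deficit equals ||v − Σ <v,e_j> e_j||^2, the squared distance from v to span{e_j}.)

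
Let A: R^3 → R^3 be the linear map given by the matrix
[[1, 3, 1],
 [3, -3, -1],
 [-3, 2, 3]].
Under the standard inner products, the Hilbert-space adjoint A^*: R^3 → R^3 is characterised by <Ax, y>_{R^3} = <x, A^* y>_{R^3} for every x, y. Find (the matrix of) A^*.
A^* = A^T =
[[1, 3, -3],
 [3, -3, 2],
 [1, -1, 3]]

For real matrices with standard dot products, the defining identity <Ax, y> = <x, A^* y> gives (Ax)^T y = x^T (A^*) y, i.e. x^T A^T y = x^T (A^*) y. Since this holds for all x, y, we must have A^* = A^T. Therefore
A^* =
[[1, 3, -3],
 [3, -3, 2],
 [1, -1, 3]].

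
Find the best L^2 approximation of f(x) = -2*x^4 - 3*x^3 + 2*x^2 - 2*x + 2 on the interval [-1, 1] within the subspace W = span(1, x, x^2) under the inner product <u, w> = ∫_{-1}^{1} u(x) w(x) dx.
g(x) = 2*x^2/7 - 19*x/5 + 76/35

The best approximation g ∈ W is the orthogonal projection of f onto W. Writing g = a_0 + a_1 x + a_2 x^2, the coefficients solve the normal equations G · a = b where
  G_{ij} = <φ_i, φ_j> and b_i = <f, φ_i>, with φ_0 = 1, φ_1 = x, φ_2 = x^2.
G =
  [2, 0, 2/3]
  [0, 2/3, 0]
  [2/3, 0, 2/5],
b = (68/15, -38/15, 164/105).
Solving gives a_0 = 76/35, a_1 = -19/5, a_2 = 2/7, so
  g(x) = 2*x^2/7 - 19*x/5 + 76/35.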